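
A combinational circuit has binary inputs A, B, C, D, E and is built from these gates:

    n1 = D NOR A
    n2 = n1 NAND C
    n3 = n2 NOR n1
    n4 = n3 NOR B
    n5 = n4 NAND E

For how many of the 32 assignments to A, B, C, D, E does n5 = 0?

8

n5 = n4 NAND E must be 0, so both n4 = 1 and E = 1.
n4 = n3 NOR B must be 1, so both n3 = 0 and B = 0.
n3 = n2 NOR n1 must be 0, so at least one of n2, n1 is 1.
Enumerating the 32 input combinations, 8 give n5 = 0 and 24 give n5 = 1.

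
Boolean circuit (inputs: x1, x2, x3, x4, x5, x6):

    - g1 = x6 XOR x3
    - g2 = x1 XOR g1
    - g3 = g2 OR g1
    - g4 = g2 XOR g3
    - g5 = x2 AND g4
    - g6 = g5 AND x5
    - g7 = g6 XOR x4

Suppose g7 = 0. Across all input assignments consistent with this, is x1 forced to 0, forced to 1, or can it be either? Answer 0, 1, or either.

either

Both values of x1 occur among assignments with g7 = 0:
  x1=0: x1=0, x2=0, x3=0, x4=0, x5=0, x6=0
  x1=1: x1=1, x2=0, x3=0, x4=0, x5=0, x6=0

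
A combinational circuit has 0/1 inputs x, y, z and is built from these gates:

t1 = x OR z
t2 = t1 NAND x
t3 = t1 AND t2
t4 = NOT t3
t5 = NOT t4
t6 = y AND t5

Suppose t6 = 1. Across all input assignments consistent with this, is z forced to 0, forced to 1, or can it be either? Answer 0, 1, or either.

t6 = y AND t5 must be 1, so both y = 1 and t5 = 1.
t5 = NOT t4 must be 1, so t4 = 0.
t4 = NOT t3 must be 0, so t3 = 1.
Every assignment with t6 = 1 has z = 1; there are 1 such assignment(s).
  x=0, y=1, z=1

1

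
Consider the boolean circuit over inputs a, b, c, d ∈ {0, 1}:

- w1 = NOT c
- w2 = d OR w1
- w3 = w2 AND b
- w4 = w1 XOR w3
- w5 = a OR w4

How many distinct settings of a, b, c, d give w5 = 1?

w5 = a OR w4 must be 1, so at least one of a, w4 is 1.
Enumerating the 16 input combinations, 11 give w5 = 1 and 5 give w5 = 0.

11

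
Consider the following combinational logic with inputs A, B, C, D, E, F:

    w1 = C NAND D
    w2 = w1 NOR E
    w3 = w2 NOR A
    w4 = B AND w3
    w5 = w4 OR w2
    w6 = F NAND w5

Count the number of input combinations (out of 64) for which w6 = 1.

53

w6 = F NAND w5 must be 1, so at least one of F, w5 is 0.
Enumerating the 64 input combinations, 53 give w6 = 1 and 11 give w6 = 0.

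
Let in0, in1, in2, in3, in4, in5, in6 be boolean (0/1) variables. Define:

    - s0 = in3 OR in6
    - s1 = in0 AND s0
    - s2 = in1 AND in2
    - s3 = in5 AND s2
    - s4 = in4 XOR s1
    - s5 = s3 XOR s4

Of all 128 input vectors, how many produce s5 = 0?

s5 = s3 XOR s4 must be 0, so s3 and s4 are equal.
Enumerating the 128 input combinations, 64 give s5 = 0 and 64 give s5 = 1.

64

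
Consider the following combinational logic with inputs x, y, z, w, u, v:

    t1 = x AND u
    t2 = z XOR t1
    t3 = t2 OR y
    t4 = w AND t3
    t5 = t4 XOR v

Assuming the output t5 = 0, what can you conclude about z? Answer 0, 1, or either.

Both values of z occur among assignments with t5 = 0:
  z=0: x=0, y=0, z=0, w=0, u=0, v=0
  z=1: x=0, y=0, z=1, w=0, u=0, v=0

either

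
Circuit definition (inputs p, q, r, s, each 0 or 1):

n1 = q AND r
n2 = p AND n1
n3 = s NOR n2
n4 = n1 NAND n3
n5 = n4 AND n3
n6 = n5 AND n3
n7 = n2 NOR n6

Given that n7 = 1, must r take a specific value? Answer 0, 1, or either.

Both values of r occur among assignments with n7 = 1:
  r=0: p=0, q=0, r=0, s=1
  r=1: p=0, q=0, r=1, s=1

either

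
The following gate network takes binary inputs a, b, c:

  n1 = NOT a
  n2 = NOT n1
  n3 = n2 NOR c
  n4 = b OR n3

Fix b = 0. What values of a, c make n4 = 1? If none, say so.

n4 = b OR n3 must be 1, so at least one of b, n3 is 1.
Check with b = 0 and a=0, c=0:
n1 = NOT a = NOT 0 = 1
n2 = NOT n1 = NOT 1 = 0
n3 = n2 NOR c = 0 NOR 0 = 1
n4 = b OR n3 = 0 OR 1 = 1
So n4 = 1.

a=0, c=0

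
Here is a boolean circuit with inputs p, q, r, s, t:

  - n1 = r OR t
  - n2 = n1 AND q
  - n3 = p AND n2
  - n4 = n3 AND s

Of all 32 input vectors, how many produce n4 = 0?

29

n4 = n3 AND s must be 0, so at least one of n3, s is 0.
Enumerating the 32 input combinations, 29 give n4 = 0 and 3 give n4 = 1.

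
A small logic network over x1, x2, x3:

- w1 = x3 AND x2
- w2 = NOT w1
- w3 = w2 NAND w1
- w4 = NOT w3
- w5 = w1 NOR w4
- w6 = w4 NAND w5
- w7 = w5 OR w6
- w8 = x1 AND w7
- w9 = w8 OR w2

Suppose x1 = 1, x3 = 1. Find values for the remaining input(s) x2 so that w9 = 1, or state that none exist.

Check with x1 = 1, x3 = 1 and x2=1:
w1 = x3 AND x2 = 1 AND 1 = 1
w2 = NOT w1 = NOT 1 = 0
w3 = w2 NAND w1 = 0 NAND 1 = 1
w4 = NOT w3 = NOT 1 = 0
w5 = w1 NOR w4 = 1 NOR 0 = 0
w6 = w4 NAND w5 = 0 NAND 0 = 1
w7 = w5 OR w6 = 0 OR 1 = 1
w8 = x1 AND w7 = 1 AND 1 = 1
w9 = w8 OR w2 = 1 OR 0 = 1
So w9 = 1.

x2=1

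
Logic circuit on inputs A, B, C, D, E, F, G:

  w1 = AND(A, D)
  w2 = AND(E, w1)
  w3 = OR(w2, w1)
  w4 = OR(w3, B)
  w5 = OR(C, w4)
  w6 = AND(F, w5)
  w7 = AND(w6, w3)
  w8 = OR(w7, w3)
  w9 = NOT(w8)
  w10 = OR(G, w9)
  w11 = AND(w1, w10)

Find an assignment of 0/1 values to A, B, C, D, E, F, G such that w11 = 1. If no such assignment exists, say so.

A=1 B=0 C=1 D=1 E=1 F=0 G=1

Check with A=1 B=0 C=1 D=1 E=1 F=0 G=1:
w1 = AND(A, D) = AND(1, 1) = 1
w2 = AND(E, w1) = AND(1, 1) = 1
w3 = OR(w2, w1) = OR(1, 1) = 1
w4 = OR(w3, B) = OR(1, 0) = 1
w5 = OR(C, w4) = OR(1, 1) = 1
w6 = AND(F, w5) = AND(0, 1) = 0
w7 = AND(w6, w3) = AND(0, 1) = 0
w8 = OR(w7, w3) = OR(0, 1) = 1
w9 = NOT(w8) = NOT 1 = 0
w10 = OR(G, w9) = OR(1, 0) = 1
w11 = AND(w1, w10) = AND(1, 1) = 1
So w11 = 1 as required.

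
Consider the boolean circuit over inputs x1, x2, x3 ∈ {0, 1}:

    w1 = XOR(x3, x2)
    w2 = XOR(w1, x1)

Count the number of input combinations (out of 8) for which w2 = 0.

w2 = XOR(w1, x1) must be 0, so w1 and x1 are equal.
Satisfying assignments:
  x1=0, x2=0, x3=0
  x1=0, x2=1, x3=1
  x1=1, x2=0, x3=1
  x1=1, x2=1, x3=0

4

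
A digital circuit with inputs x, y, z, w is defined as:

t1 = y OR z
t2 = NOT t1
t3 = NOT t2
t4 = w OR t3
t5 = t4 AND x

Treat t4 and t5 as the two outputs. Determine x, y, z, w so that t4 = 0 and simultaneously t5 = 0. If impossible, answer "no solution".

Check with x=1, y=0, z=0, w=0:
t1 = y OR z = 0 OR 0 = 0
t2 = NOT t1 = NOT 0 = 1
t3 = NOT t2 = NOT 1 = 0
t4 = w OR t3 = 0 OR 0 = 0
t5 = t4 AND x = 0 AND 1 = 0
So t4 = 0 and t5 = 0.

x=1, y=0, z=0, w=0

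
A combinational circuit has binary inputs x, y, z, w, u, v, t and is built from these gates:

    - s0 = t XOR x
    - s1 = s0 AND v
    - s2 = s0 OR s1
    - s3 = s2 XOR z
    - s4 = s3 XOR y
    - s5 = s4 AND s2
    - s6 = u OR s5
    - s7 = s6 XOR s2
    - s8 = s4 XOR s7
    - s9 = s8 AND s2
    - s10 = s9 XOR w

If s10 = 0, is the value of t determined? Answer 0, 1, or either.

either

Both values of t occur among assignments with s10 = 0:
  t=0: x=0, y=0, z=0, w=0, u=0, v=0, t=0
  t=1: x=0, y=0, z=0, w=1, u=0, v=0, t=1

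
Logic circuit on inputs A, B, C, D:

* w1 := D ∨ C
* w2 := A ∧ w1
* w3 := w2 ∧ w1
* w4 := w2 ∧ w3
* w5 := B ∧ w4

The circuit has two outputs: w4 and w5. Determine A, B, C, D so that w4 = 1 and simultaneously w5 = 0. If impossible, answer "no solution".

A=1, B=0, C=1, D=0

Check with A=1, B=0, C=1, D=0:
w1 = D ∨ C = 0 ∨ 1 = 1
w2 = A ∧ w1 = 1 ∧ 1 = 1
w3 = w2 ∧ w1 = 1 ∧ 1 = 1
w4 = w2 ∧ w3 = 1 ∧ 1 = 1
w5 = B ∧ w4 = 0 ∧ 1 = 0
So w4 = 1 and w5 = 0.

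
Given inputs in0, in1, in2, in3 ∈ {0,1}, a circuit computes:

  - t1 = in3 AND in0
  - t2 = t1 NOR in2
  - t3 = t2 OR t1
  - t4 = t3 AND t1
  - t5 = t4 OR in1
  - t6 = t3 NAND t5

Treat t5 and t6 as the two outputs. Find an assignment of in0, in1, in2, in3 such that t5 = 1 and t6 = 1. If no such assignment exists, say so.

Check with in0=0, in1=1, in2=1, in3=0:
t1 = in3 AND in0 = 0 AND 0 = 0
t2 = t1 NOR in2 = 0 NOR 1 = 0
t3 = t2 OR t1 = 0 OR 0 = 0
t4 = t3 AND t1 = 0 AND 0 = 0
t5 = t4 OR in1 = 0 OR 1 = 1
t6 = t3 NAND t5 = 0 NAND 1 = 1
So t5 = 1 and t6 = 1.

in0=0, in1=1, in2=1, in3=0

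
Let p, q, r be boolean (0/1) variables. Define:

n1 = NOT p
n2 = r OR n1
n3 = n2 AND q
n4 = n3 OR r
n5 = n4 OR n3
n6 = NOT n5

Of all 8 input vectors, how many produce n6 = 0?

5

n6 = NOT n5 must be 0, so n5 = 1.
Satisfying assignments:
  p=0, q=0, r=1
  p=0, q=1, r=0
  p=0, q=1, r=1
  p=1, q=0, r=1
  p=1, q=1, r=1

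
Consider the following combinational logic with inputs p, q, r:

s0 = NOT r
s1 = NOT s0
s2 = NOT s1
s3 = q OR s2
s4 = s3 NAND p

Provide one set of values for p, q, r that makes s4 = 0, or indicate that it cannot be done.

p=1 q=1 r=0

Check with p=1 q=1 r=0:
s0 = NOT r = NOT 0 = 1
s1 = NOT s0 = NOT 1 = 0
s2 = NOT s1 = NOT 0 = 1
s3 = q OR s2 = 1 OR 1 = 1
s4 = s3 NAND p = 1 NAND 1 = 0
So s4 = 0 as required.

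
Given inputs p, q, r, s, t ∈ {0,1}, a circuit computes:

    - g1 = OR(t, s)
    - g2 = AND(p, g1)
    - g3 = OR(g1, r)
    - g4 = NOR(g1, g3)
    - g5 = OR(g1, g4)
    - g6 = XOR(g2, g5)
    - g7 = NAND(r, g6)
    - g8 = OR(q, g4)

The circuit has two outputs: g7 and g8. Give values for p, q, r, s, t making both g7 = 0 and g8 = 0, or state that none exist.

p=0 q=0 r=1 s=1 t=0

Check with p=0 q=0 r=1 s=1 t=0:
g1 = OR(t, s) = OR(0, 1) = 1
g2 = AND(p, g1) = AND(0, 1) = 0
g3 = OR(g1, r) = OR(1, 1) = 1
g4 = NOR(g1, g3) = NOR(1, 1) = 0
g5 = OR(g1, g4) = OR(1, 0) = 1
g6 = XOR(g2, g5) = XOR(0, 1) = 1
g7 = NAND(r, g6) = NAND(1, 1) = 0
g8 = OR(q, g4) = OR(0, 0) = 0
So g7 = 0 and g8 = 0.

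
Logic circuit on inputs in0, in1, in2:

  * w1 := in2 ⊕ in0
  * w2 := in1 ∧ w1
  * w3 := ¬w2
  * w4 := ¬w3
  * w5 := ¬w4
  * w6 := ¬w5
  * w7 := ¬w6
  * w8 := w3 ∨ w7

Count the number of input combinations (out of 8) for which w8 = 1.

6

w8 = w3 ∨ w7 must be 1, so at least one of w3, w7 is 1.
Enumerating the 8 input combinations, 6 give w8 = 1 and 2 give w8 = 0.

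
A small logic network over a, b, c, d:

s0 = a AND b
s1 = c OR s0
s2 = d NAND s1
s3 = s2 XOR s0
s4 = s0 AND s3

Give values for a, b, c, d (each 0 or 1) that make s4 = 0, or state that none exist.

s4 = s0 AND s3 must be 0, so at least one of s0, s3 is 0.
Check with a=1, b=1, c=0, d=0:
s0 = a AND b = 1 AND 1 = 1
s1 = c OR s0 = 0 OR 1 = 1
s2 = d NAND s1 = 0 NAND 1 = 1
s3 = s2 XOR s0 = 1 XOR 1 = 0
s4 = s0 AND s3 = 1 AND 0 = 0
So s4 = 0 as required.

a=1, b=1, c=0, d=0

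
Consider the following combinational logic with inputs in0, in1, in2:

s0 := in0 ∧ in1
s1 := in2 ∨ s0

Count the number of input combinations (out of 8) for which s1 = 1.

s1 = in2 ∨ s0 must be 1, so at least one of in2, s0 is 1.
Enumerating the 8 input combinations, 5 give s1 = 1 and 3 give s1 = 0.

5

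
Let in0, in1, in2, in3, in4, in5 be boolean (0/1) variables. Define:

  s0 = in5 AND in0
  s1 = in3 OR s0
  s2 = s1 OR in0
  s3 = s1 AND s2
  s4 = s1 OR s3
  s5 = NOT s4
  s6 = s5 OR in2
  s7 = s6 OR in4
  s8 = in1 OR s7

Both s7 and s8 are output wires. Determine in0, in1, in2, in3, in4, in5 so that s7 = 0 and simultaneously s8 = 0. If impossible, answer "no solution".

Check with in0=1, in1=0, in2=0, in3=0, in4=0, in5=1:
s0 = in5 AND in0 = 1 AND 1 = 1
s1 = in3 OR s0 = 0 OR 1 = 1
s2 = s1 OR in0 = 1 OR 1 = 1
s3 = s1 AND s2 = 1 AND 1 = 1
s4 = s1 OR s3 = 1 OR 1 = 1
s5 = NOT s4 = NOT 1 = 0
s6 = s5 OR in2 = 0 OR 0 = 0
s7 = s6 OR in4 = 0 OR 0 = 0
s8 = in1 OR s7 = 0 OR 0 = 0
So s7 = 0 and s8 = 0.

in0=1, in1=0, in2=0, in3=0, in4=0, in5=1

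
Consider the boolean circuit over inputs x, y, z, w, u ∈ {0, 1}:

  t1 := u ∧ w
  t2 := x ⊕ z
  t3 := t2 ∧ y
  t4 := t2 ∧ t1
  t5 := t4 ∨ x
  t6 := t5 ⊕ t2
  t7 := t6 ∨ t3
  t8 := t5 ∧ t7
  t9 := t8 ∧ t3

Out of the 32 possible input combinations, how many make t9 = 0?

27

t9 = t8 ∧ t3 must be 0, so at least one of t8, t3 is 0.
Enumerating the 32 input combinations, 27 give t9 = 0 and 5 give t9 = 1.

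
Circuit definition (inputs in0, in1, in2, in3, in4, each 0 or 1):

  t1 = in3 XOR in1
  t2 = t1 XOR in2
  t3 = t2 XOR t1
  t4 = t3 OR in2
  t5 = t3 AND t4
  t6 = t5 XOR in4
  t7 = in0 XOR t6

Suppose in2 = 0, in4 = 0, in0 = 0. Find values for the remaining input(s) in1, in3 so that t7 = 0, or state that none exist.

t7 = in0 XOR t6 must be 0, so in0 and t6 are equal.
Check with in2 = 0, in4 = 0, in0 = 0 and in1=1, in3=0:
t1 = in3 XOR in1 = 0 XOR 1 = 1
t2 = t1 XOR in2 = 1 XOR 0 = 1
t3 = t2 XOR t1 = 1 XOR 1 = 0
t4 = t3 OR in2 = 0 OR 0 = 0
t5 = t3 AND t4 = 0 AND 0 = 0
t6 = t5 XOR in4 = 0 XOR 0 = 0
t7 = in0 XOR t6 = 0 XOR 0 = 0
So t7 = 0.

in1=1, in3=0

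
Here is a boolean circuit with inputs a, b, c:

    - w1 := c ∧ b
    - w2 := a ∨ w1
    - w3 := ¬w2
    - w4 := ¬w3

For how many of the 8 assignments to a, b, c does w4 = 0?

w4 = ¬w3 must be 0, so w3 = 1.
w3 = ¬w2 must be 1, so w2 = 0.
w2 = a ∨ w1 must be 0, so both a = 0 and w1 = 0.
Satisfying assignments:
  a=0, b=0, c=0
  a=0, b=0, c=1
  a=0, b=1, c=0

3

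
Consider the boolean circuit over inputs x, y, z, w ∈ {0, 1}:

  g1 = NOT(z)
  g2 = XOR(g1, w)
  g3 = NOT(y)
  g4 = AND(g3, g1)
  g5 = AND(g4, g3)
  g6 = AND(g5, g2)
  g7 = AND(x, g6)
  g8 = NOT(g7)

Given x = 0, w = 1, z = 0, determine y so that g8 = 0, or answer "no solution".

no solution exists

With x = 0, w = 1, z = 0 fixed, none of the 2 settings of y give g8 = 0.
For example, with y=1:
g1 = NOT(z) = NOT 0 = 1
g2 = XOR(g1, w) = XOR(1, 1) = 0
g3 = NOT(y) = NOT 1 = 0
g4 = AND(g3, g1) = AND(0, 1) = 0
g5 = AND(g4, g3) = AND(0, 0) = 0
g6 = AND(g5, g2) = AND(0, 0) = 0
g7 = AND(x, g6) = AND(0, 0) = 0
g8 = NOT(g7) = NOT 0 = 1
giving g8 = 1 ≠ 0.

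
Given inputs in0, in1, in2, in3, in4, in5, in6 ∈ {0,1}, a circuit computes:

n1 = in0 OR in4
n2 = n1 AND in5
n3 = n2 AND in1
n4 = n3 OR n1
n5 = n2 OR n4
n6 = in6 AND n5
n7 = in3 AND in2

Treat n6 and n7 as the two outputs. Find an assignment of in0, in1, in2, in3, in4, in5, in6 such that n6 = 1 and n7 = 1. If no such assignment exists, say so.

Check with in0=0 in1=0 in2=1 in3=1 in4=1 in5=1 in6=1:
n1 = in0 OR in4 = 0 OR 1 = 1
n2 = n1 AND in5 = 1 AND 1 = 1
n3 = n2 AND in1 = 1 AND 0 = 0
n4 = n3 OR n1 = 0 OR 1 = 1
n5 = n2 OR n4 = 1 OR 1 = 1
n6 = in6 AND n5 = 1 AND 1 = 1
n7 = in3 AND in2 = 1 AND 1 = 1
So n6 = 1 and n7 = 1.

in0=0 in1=0 in2=1 in3=1 in4=1 in5=1 in6=1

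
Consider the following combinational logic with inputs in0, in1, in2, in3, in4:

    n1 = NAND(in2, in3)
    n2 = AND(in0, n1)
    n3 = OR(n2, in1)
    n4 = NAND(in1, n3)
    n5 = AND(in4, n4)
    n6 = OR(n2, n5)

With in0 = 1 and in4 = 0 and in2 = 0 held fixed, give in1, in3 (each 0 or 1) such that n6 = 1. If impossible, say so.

in1=1, in3=0

Check with in0 = 1 and in4 = 0 and in2 = 0 and in1=1, in3=0:
n1 = NAND(in2, in3) = NAND(0, 0) = 1
n2 = AND(in0, n1) = AND(1, 1) = 1
n3 = OR(n2, in1) = OR(1, 1) = 1
n4 = NAND(in1, n3) = NAND(1, 1) = 0
n5 = AND(in4, n4) = AND(0, 0) = 0
n6 = OR(n2, n5) = OR(1, 0) = 1
So n6 = 1.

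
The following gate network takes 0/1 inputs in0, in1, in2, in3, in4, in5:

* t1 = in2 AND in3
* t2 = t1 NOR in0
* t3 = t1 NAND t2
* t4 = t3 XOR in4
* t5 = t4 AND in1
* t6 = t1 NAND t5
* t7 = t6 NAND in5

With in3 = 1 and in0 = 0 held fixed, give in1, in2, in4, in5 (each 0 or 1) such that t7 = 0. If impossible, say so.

in1=0, in2=1, in4=1, in5=1

Check with in3 = 1 and in0 = 0 and in1=0, in2=1, in4=1, in5=1:
t1 = in2 AND in3 = 1 AND 1 = 1
t2 = t1 NOR in0 = 1 NOR 0 = 0
t3 = t1 NAND t2 = 1 NAND 0 = 1
t4 = t3 XOR in4 = 1 XOR 1 = 0
t5 = t4 AND in1 = 0 AND 0 = 0
t6 = t1 NAND t5 = 1 NAND 0 = 1
t7 = t6 NAND in5 = 1 NAND 1 = 0
So t7 = 0.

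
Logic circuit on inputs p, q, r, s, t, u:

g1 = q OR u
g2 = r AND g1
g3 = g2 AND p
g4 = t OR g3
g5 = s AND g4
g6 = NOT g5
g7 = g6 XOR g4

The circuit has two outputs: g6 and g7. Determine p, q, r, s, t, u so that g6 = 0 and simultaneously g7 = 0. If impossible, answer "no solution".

no solution exists

Across all 64 input combinations, none give both g6 = 0 and g7 = 0.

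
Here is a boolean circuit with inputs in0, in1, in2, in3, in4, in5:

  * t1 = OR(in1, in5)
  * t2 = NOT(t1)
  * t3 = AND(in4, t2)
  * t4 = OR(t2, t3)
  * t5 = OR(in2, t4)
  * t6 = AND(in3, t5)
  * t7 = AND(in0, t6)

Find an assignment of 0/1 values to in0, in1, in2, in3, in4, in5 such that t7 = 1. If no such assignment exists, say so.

in0=1, in1=1, in2=1, in3=1, in4=0, in5=0

Check with in0=1, in1=1, in2=1, in3=1, in4=0, in5=0:
t1 = OR(in1, in5) = OR(1, 0) = 1
t2 = NOT(t1) = NOT 1 = 0
t3 = AND(in4, t2) = AND(0, 0) = 0
t4 = OR(t2, t3) = OR(0, 0) = 0
t5 = OR(in2, t4) = OR(1, 0) = 1
t6 = AND(in3, t5) = AND(1, 1) = 1
t7 = AND(in0, t6) = AND(1, 1) = 1
So t7 = 1 as required.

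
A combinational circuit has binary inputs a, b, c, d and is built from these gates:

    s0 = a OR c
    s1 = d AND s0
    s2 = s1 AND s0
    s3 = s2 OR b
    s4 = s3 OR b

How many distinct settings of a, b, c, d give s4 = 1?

s4 = s3 OR b must be 1, so at least one of s3, b is 1.
Enumerating the 16 input combinations, 11 give s4 = 1 and 5 give s4 = 0.

11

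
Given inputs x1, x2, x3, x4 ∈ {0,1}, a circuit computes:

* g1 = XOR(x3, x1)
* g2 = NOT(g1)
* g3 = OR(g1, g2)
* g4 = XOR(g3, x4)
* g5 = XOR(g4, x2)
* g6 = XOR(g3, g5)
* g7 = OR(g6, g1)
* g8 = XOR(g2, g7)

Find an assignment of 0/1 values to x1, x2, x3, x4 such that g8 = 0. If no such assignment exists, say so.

Check with x1=0, x2=1, x3=0, x4=0:
g1 = XOR(x3, x1) = XOR(0, 0) = 0
g2 = NOT(g1) = NOT 0 = 1
g3 = OR(g1, g2) = OR(0, 1) = 1
g4 = XOR(g3, x4) = XOR(1, 0) = 1
g5 = XOR(g4, x2) = XOR(1, 1) = 0
g6 = XOR(g3, g5) = XOR(1, 0) = 1
g7 = OR(g6, g1) = OR(1, 0) = 1
g8 = XOR(g2, g7) = XOR(1, 1) = 0
So g8 = 0 as required.

x1=0, x2=1, x3=0, x4=0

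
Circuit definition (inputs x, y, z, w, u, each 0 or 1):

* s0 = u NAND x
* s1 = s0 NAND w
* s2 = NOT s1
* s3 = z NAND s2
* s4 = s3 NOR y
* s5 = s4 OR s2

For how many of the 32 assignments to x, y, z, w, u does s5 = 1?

12

s5 = s4 OR s2 must be 1, so at least one of s4, s2 is 1.
Enumerating the 32 input combinations, 12 give s5 = 1 and 20 give s5 = 0.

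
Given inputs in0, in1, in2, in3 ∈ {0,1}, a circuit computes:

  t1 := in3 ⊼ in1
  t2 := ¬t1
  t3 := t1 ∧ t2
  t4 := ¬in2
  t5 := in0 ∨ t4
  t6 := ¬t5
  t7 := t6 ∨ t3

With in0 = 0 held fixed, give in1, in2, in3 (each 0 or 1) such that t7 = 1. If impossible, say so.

in1=0, in2=1, in3=1

t7 = t6 ∨ t3 must be 1, so at least one of t6, t3 is 1.
Check with in0 = 0 and in1=0, in2=1, in3=1:
t1 = in3 ⊼ in1 = 1 ⊼ 0 = 1
t2 = ¬t1 = ¬1 = 0
t3 = t1 ∧ t2 = 1 ∧ 0 = 0
t4 = ¬in2 = ¬1 = 0
t5 = in0 ∨ t4 = 0 ∨ 0 = 0
t6 = ¬t5 = ¬0 = 1
t7 = t6 ∨ t3 = 1 ∨ 0 = 1
So t7 = 1.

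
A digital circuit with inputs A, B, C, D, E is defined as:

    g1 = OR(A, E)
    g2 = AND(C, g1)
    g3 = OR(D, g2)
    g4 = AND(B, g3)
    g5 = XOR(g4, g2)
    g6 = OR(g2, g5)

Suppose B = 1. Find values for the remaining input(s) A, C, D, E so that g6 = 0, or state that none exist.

A=0, C=0, D=0, E=0

Check with B = 1 and A=0, C=0, D=0, E=0:
g1 = OR(A, E) = OR(0, 0) = 0
g2 = AND(C, g1) = AND(0, 0) = 0
g3 = OR(D, g2) = OR(0, 0) = 0
g4 = AND(B, g3) = AND(1, 0) = 0
g5 = XOR(g4, g2) = XOR(0, 0) = 0
g6 = OR(g2, g5) = OR(0, 0) = 0
So g6 = 0.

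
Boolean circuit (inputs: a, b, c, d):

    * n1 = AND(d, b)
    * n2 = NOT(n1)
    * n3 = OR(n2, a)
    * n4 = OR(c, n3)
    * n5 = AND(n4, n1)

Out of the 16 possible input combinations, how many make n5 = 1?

n5 = AND(n4, n1) must be 1, so both n4 = 1 and n1 = 1.
n4 = OR(c, n3) must be 1, so at least one of c, n3 is 1.
n1 = AND(d, b) must be 1, so both d = 1 and b = 1.
Satisfying assignments:
  a=0, b=1, c=1, d=1
  a=1, b=1, c=0, d=1
  a=1, b=1, c=1, d=1

3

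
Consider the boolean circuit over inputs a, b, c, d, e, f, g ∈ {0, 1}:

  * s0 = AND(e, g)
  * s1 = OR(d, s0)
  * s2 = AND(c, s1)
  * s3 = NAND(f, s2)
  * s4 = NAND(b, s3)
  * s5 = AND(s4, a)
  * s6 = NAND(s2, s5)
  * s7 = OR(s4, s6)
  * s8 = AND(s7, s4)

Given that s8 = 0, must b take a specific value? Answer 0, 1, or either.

s8 = AND(s7, s4) must be 0, so at least one of s7, s4 is 0.
Every assignment with s8 = 0 has b = 1; there are 54 such assignment(s).

1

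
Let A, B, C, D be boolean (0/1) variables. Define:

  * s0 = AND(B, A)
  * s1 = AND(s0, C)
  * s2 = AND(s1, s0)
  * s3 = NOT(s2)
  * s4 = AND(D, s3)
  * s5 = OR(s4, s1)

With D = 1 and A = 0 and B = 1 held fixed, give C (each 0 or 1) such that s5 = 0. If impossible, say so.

no solution exists

With D = 1 and A = 0 and B = 1 fixed, none of the 2 settings of C give s5 = 0.
For example, with C=1:
s0 = AND(B, A) = AND(1, 0) = 0
s1 = AND(s0, C) = AND(0, 1) = 0
s2 = AND(s1, s0) = AND(0, 0) = 0
s3 = NOT(s2) = NOT 0 = 1
s4 = AND(D, s3) = AND(1, 1) = 1
s5 = OR(s4, s1) = OR(1, 0) = 1
giving s5 = 1 ≠ 0.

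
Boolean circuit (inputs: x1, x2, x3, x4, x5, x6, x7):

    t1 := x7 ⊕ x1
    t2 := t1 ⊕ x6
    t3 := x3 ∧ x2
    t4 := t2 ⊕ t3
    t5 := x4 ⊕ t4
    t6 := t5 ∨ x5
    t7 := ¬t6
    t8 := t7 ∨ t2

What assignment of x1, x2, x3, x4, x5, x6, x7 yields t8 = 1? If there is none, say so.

t8 = t7 ∨ t2 must be 1, so at least one of t7, t2 is 1.
Check with x1=0, x2=1, x3=0, x4=0, x5=0, x6=0, x7=0:
t1 = x7 ⊕ x1 = 0 ⊕ 0 = 0
t2 = t1 ⊕ x6 = 0 ⊕ 0 = 0
t3 = x3 ∧ x2 = 0 ∧ 1 = 0
t4 = t2 ⊕ t3 = 0 ⊕ 0 = 0
t5 = x4 ⊕ t4 = 0 ⊕ 0 = 0
t6 = t5 ∨ x5 = 0 ∨ 0 = 0
t7 = ¬t6 = ¬0 = 1
t8 = t7 ∨ t2 = 1 ∨ 0 = 1
So t8 = 1 as required.

x1=0, x2=1, x3=0, x4=0, x5=0, x6=0, x7=0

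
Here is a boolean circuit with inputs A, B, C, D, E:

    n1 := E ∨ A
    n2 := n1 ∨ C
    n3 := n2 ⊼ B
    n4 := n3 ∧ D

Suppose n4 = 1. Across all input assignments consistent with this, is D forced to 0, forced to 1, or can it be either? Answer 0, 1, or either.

n4 = n3 ∧ D must be 1, so both n3 = 1 and D = 1.
n3 = n2 ⊼ B must be 1, so at least one of n2, B is 0.
Every assignment with n4 = 1 has D = 1; there are 9 such assignment(s).

1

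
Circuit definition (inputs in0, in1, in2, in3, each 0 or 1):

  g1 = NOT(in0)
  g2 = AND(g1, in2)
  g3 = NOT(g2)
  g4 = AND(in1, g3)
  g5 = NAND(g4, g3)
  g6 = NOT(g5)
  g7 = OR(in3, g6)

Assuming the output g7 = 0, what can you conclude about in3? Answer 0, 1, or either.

g7 = OR(in3, g6) must be 0, so both in3 = 0 and g6 = 0.
g6 = NOT(g5) must be 0, so g5 = 1.
Every assignment with g7 = 0 has in3 = 0; there are 5 such assignment(s).

0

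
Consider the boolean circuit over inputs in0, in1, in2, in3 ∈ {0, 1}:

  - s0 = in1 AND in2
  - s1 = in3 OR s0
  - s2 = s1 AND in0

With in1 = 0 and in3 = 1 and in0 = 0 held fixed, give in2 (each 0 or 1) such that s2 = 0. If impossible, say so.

Check with in1 = 0 and in3 = 1 and in0 = 0 and in2=0:
s0 = in1 AND in2 = 0 AND 0 = 0
s1 = in3 OR s0 = 1 OR 0 = 1
s2 = s1 AND in0 = 1 AND 0 = 0
So s2 = 0.

in2=0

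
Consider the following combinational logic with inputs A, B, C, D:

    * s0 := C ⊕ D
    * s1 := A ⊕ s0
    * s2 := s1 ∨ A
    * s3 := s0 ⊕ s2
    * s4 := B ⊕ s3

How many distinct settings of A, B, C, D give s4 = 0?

s4 = B ⊕ s3 must be 0, so B and s3 are equal.
Enumerating the 16 input combinations, 8 give s4 = 0 and 8 give s4 = 1.

8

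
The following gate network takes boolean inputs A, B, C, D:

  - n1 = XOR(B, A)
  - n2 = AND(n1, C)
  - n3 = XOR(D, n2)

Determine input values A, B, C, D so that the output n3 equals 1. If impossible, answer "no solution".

A=1 B=1 C=0 D=1

Check with A=1 B=1 C=0 D=1:
n1 = XOR(B, A) = XOR(1, 1) = 0
n2 = AND(n1, C) = AND(0, 0) = 0
n3 = XOR(D, n2) = XOR(1, 0) = 1
So n3 = 1 as required.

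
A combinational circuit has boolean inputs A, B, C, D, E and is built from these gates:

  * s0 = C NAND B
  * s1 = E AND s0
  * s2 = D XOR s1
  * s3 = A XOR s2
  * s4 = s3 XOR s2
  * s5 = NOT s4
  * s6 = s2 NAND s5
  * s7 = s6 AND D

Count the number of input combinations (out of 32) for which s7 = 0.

s7 = s6 AND D must be 0, so at least one of s6, D is 0.
Enumerating the 32 input combinations, 21 give s7 = 0 and 11 give s7 = 1.

21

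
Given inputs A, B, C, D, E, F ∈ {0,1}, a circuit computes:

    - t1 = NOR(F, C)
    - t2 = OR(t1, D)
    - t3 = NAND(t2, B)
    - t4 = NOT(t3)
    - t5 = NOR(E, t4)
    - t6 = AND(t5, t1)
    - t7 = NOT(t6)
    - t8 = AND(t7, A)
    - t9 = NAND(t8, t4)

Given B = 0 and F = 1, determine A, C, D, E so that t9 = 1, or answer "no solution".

t9 = NAND(t8, t4) must be 1, so at least one of t8, t4 is 0.
Check with B = 0 and F = 1 and A=1, C=1, D=0, E=0:
t1 = NOR(F, C) = NOR(1, 1) = 0
t2 = OR(t1, D) = OR(0, 0) = 0
t3 = NAND(t2, B) = NAND(0, 0) = 1
t4 = NOT(t3) = NOT 1 = 0
t5 = NOR(E, t4) = NOR(0, 0) = 1
t6 = AND(t5, t1) = AND(1, 0) = 0
t7 = NOT(t6) = NOT 0 = 1
t8 = AND(t7, A) = AND(1, 1) = 1
t9 = NAND(t8, t4) = NAND(1, 0) = 1
So t9 = 1.

A=1, C=1, D=0, E=0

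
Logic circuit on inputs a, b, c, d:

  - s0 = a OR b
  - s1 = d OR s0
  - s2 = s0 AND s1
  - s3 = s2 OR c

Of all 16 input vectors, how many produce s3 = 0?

s3 = s2 OR c must be 0, so both s2 = 0 and c = 0.
s2 = s0 AND s1 must be 0, so at least one of s0, s1 is 0.
Enumerating the 16 input combinations, 2 give s3 = 0 and 14 give s3 = 1.

2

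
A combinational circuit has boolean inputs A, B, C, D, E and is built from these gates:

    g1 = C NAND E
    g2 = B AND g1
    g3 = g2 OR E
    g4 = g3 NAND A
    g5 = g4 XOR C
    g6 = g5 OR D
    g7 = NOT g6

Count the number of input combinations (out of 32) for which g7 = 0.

g7 = NOT g6 must be 0, so g6 = 1.
Enumerating the 32 input combinations, 24 give g7 = 0 and 8 give g7 = 1.

24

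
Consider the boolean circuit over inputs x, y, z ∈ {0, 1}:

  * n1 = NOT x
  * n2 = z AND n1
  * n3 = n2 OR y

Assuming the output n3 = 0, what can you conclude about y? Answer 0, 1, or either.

0

n3 = n2 OR y must be 0, so both n2 = 0 and y = 0.
Every assignment with n3 = 0 has y = 0; there are 3 such assignment(s).
  x=0, y=0, z=0
  x=1, y=0, z=0
  x=1, y=0, z=1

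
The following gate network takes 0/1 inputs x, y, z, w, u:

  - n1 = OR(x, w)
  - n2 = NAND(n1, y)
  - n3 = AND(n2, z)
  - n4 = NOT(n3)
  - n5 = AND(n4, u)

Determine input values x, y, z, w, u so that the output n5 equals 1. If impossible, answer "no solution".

n5 = AND(n4, u) must be 1, so both n4 = 1 and u = 1.
n4 = NOT(n3) must be 1, so n3 = 0.
Check with x=1, y=1, z=1, w=1, u=1:
n1 = OR(x, w) = OR(1, 1) = 1
n2 = NAND(n1, y) = NAND(1, 1) = 0
n3 = AND(n2, z) = AND(0, 1) = 0
n4 = NOT(n3) = NOT 0 = 1
n5 = AND(n4, u) = AND(1, 1) = 1
So n5 = 1 as required.

x=1, y=1, z=1, w=1, u=1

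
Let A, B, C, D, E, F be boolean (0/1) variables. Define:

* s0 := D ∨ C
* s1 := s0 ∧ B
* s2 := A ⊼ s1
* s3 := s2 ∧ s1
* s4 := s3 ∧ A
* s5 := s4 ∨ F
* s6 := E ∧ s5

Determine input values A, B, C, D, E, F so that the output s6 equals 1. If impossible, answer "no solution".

A=0 B=1 C=0 D=0 E=1 F=1

Check with A=0 B=1 C=0 D=0 E=1 F=1:
s0 = D ∨ C = 0 ∨ 0 = 0
s1 = s0 ∧ B = 0 ∧ 1 = 0
s2 = A ⊼ s1 = 0 ⊼ 0 = 1
s3 = s2 ∧ s1 = 1 ∧ 0 = 0
s4 = s3 ∧ A = 0 ∧ 0 = 0
s5 = s4 ∨ F = 0 ∨ 1 = 1
s6 = E ∧ s5 = 1 ∧ 1 = 1
So s6 = 1 as required.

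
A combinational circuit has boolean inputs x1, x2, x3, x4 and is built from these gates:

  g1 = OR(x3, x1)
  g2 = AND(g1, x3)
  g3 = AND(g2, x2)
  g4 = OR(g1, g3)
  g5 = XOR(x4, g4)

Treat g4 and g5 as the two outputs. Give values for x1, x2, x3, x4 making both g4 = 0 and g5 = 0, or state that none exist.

Check with x1=0, x2=0, x3=0, x4=0:
g1 = OR(x3, x1) = OR(0, 0) = 0
g2 = AND(g1, x3) = AND(0, 0) = 0
g3 = AND(g2, x2) = AND(0, 0) = 0
g4 = OR(g1, g3) = OR(0, 0) = 0
g5 = XOR(x4, g4) = XOR(0, 0) = 0
So g4 = 0 and g5 = 0.

x1=0, x2=0, x3=0, x4=0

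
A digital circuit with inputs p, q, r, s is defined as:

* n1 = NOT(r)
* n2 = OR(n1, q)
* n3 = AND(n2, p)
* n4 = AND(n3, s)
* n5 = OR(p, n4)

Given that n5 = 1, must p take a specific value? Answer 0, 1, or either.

n5 = OR(p, n4) must be 1, so at least one of p, n4 is 1.
Every assignment with n5 = 1 has p = 1; there are 8 such assignment(s).

1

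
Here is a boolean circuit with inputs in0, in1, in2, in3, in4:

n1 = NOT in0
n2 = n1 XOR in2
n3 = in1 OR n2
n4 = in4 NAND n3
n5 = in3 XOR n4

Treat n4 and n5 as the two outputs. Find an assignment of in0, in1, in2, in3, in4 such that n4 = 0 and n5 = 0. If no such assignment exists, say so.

Check with in0=1, in1=0, in2=1, in3=0, in4=1:
n1 = NOT in0 = NOT 1 = 0
n2 = n1 XOR in2 = 0 XOR 1 = 1
n3 = in1 OR n2 = 0 OR 1 = 1
n4 = in4 NAND n3 = 1 NAND 1 = 0
n5 = in3 XOR n4 = 0 XOR 0 = 0
So n4 = 0 and n5 = 0.

in0=1, in1=0, in2=1, in3=0, in4=1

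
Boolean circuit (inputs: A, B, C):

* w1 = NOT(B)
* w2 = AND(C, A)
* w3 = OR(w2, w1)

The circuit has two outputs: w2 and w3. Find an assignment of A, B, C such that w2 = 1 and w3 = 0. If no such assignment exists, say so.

no solution exists

Across all 8 input combinations, none give both w2 = 1 and w3 = 0.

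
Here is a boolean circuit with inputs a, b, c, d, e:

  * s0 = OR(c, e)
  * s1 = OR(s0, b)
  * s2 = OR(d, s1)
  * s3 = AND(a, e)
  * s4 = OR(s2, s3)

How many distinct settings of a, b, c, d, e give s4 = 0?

2

s4 = OR(s2, s3) must be 0, so both s2 = 0 and s3 = 0.
s2 = OR(d, s1) must be 0, so both d = 0 and s1 = 0.
Satisfying assignments:
  a=0, b=0, c=0, d=0, e=0
  a=1, b=0, c=0, d=0, e=0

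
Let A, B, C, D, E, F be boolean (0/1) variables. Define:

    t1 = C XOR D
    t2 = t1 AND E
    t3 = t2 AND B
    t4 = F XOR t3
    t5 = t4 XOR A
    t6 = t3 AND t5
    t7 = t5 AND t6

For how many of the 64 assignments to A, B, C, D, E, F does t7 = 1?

4

t7 = t5 AND t6 must be 1, so both t5 = 1 and t6 = 1.
t5 = t4 XOR A must be 1, so t4 and A differ.
t6 = t3 AND t5 must be 1, so both t3 = 1 and t5 = 1.
Satisfying assignments:
  A=0, B=1, C=0, D=1, E=1, F=0
  A=0, B=1, C=1, D=0, E=1, F=0
  A=1, B=1, C=0, D=1, E=1, F=1
  A=1, B=1, C=1, D=0, E=1, F=1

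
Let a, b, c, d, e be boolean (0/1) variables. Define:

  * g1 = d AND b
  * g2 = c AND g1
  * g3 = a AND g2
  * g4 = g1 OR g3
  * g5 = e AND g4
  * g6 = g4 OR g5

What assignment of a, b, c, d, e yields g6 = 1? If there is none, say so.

Check with a=0 b=1 c=0 d=1 e=1:
g1 = d AND b = 1 AND 1 = 1
g2 = c AND g1 = 0 AND 1 = 0
g3 = a AND g2 = 0 AND 0 = 0
g4 = g1 OR g3 = 1 OR 0 = 1
g5 = e AND g4 = 1 AND 1 = 1
g6 = g4 OR g5 = 1 OR 1 = 1
So g6 = 1 as required.

a=0 b=1 c=0 d=1 e=1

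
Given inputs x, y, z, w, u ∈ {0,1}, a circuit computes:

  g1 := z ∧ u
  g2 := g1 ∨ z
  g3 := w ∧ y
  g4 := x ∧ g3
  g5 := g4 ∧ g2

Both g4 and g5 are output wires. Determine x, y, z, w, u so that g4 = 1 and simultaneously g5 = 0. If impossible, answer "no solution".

x=1, y=1, z=0, w=1, u=0

Check with x=1, y=1, z=0, w=1, u=0:
g1 = z ∧ u = 0 ∧ 0 = 0
g2 = g1 ∨ z = 0 ∨ 0 = 0
g3 = w ∧ y = 1 ∧ 1 = 1
g4 = x ∧ g3 = 1 ∧ 1 = 1
g5 = g4 ∧ g2 = 1 ∧ 0 = 0
So g4 = 1 and g5 = 0.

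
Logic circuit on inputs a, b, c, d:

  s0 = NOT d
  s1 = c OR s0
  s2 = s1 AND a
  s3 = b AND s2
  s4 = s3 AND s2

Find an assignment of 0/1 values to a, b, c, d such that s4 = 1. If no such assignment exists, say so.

Check with a=1, b=1, c=1, d=0:
s0 = NOT d = NOT 0 = 1
s1 = c OR s0 = 1 OR 1 = 1
s2 = s1 AND a = 1 AND 1 = 1
s3 = b AND s2 = 1 AND 1 = 1
s4 = s3 AND s2 = 1 AND 1 = 1
So s4 = 1 as required.

a=1, b=1, c=1, d=0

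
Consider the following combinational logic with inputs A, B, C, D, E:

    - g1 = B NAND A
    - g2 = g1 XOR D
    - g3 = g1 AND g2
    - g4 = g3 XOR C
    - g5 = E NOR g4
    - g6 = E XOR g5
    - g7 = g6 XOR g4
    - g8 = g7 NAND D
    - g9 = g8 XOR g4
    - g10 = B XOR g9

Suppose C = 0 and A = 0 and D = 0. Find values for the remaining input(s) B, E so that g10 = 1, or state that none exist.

B=1 E=1

Check with C = 0 and A = 0 and D = 0 and B=1, E=1:
g1 = B NAND A = 1 NAND 0 = 1
g2 = g1 XOR D = 1 XOR 0 = 1
g3 = g1 AND g2 = 1 AND 1 = 1
g4 = g3 XOR C = 1 XOR 0 = 1
g5 = E NOR g4 = 1 NOR 1 = 0
g6 = E XOR g5 = 1 XOR 0 = 1
g7 = g6 XOR g4 = 1 XOR 1 = 0
g8 = g7 NAND D = 0 NAND 0 = 1
g9 = g8 XOR g4 = 1 XOR 1 = 0
g10 = B XOR g9 = 1 XOR 0 = 1
So g10 = 1.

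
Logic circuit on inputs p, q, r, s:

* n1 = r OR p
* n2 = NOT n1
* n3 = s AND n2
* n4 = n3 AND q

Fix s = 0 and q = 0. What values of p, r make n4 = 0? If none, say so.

p=0, r=1

n4 = n3 AND q must be 0, so at least one of n3, q is 0.
Check with s = 0 and q = 0 and p=0, r=1:
n1 = r OR p = 1 OR 0 = 1
n2 = NOT n1 = NOT 1 = 0
n3 = s AND n2 = 0 AND 0 = 0
n4 = n3 AND q = 0 AND 0 = 0
So n4 = 0.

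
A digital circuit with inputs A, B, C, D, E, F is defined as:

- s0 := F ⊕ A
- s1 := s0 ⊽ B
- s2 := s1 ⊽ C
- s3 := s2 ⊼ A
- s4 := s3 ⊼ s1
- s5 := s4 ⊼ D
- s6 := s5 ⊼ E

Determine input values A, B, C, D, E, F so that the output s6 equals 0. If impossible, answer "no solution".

A=1 B=0 C=0 D=0 E=1 F=0

s6 = s5 ⊼ E must be 0, so both s5 = 1 and E = 1.
Check with A=1 B=0 C=0 D=0 E=1 F=0:
s0 = F ⊕ A = 0 ⊕ 1 = 1
s1 = s0 ⊽ B = 1 ⊽ 0 = 0
s2 = s1 ⊽ C = 0 ⊽ 0 = 1
s3 = s2 ⊼ A = 1 ⊼ 1 = 0
s4 = s3 ⊼ s1 = 0 ⊼ 0 = 1
s5 = s4 ⊼ D = 1 ⊼ 0 = 1
s6 = s5 ⊼ E = 1 ⊼ 1 = 0
So s6 = 0 as required.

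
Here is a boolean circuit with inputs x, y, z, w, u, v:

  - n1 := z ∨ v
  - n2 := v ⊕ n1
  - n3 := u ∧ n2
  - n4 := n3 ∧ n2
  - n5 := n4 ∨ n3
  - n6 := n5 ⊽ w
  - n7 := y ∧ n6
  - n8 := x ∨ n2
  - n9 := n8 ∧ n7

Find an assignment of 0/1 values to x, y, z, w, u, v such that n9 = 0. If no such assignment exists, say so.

n9 = n8 ∧ n7 must be 0, so at least one of n8, n7 is 0.
Check with x=0 y=0 z=0 w=1 u=1 v=0:
n1 = z ∨ v = 0 ∨ 0 = 0
n2 = v ⊕ n1 = 0 ⊕ 0 = 0
n3 = u ∧ n2 = 1 ∧ 0 = 0
n4 = n3 ∧ n2 = 0 ∧ 0 = 0
n5 = n4 ∨ n3 = 0 ∨ 0 = 0
n6 = n5 ⊽ w = 0 ⊽ 1 = 0
n7 = y ∧ n6 = 0 ∧ 0 = 0
n8 = x ∨ n2 = 0 ∨ 0 = 0
n9 = n8 ∧ n7 = 0 ∧ 0 = 0
So n9 = 0 as required.

x=0 y=0 z=0 w=1 u=1 v=0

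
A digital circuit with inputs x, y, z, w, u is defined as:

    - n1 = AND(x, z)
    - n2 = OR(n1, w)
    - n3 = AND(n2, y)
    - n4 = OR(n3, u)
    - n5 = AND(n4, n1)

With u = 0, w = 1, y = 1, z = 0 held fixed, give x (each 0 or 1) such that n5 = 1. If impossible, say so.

With u = 0, w = 1, y = 1, z = 0 fixed, none of the 2 settings of x give n5 = 1.
For example, with x=0:
n1 = AND(x, z) = AND(0, 0) = 0
n2 = OR(n1, w) = OR(0, 1) = 1
n3 = AND(n2, y) = AND(1, 1) = 1
n4 = OR(n3, u) = OR(1, 0) = 1
n5 = AND(n4, n1) = AND(1, 0) = 0
giving n5 = 0 ≠ 1.

no solution exists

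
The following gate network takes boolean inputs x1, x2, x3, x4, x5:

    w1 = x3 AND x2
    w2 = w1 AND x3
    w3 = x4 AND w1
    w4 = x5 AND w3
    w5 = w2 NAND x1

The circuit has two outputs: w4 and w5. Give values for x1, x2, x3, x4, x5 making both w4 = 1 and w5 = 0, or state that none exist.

x1=1, x2=1, x3=1, x4=1, x5=1

Check with x1=1, x2=1, x3=1, x4=1, x5=1:
w1 = x3 AND x2 = 1 AND 1 = 1
w2 = w1 AND x3 = 1 AND 1 = 1
w3 = x4 AND w1 = 1 AND 1 = 1
w4 = x5 AND w3 = 1 AND 1 = 1
w5 = w2 NAND x1 = 1 NAND 1 = 0
So w4 = 1 and w5 = 0.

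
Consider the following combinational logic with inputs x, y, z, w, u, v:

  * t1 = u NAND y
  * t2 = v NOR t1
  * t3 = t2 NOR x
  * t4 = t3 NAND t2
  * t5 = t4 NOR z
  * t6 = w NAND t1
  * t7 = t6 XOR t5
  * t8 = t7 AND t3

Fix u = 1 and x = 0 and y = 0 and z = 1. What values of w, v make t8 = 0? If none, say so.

t8 = t7 AND t3 must be 0, so at least one of t7, t3 is 0.
Check with u = 1 and x = 0 and y = 0 and z = 1 and w=1, v=1:
t1 = u NAND y = 1 NAND 0 = 1
t2 = v NOR t1 = 1 NOR 1 = 0
t3 = t2 NOR x = 0 NOR 0 = 1
t4 = t3 NAND t2 = 1 NAND 0 = 1
t5 = t4 NOR z = 1 NOR 1 = 0
t6 = w NAND t1 = 1 NAND 1 = 0
t7 = t6 XOR t5 = 0 XOR 0 = 0
t8 = t7 AND t3 = 0 AND 1 = 0
So t8 = 0.

w=1, v=1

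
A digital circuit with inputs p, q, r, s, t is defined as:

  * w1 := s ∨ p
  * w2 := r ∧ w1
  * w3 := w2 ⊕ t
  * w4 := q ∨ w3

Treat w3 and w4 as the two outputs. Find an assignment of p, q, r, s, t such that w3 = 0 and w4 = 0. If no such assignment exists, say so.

Check with p=0, q=0, r=1, s=0, t=0:
w1 = s ∨ p = 0 ∨ 0 = 0
w2 = r ∧ w1 = 1 ∧ 0 = 0
w3 = w2 ⊕ t = 0 ⊕ 0 = 0
w4 = q ∨ w3 = 0 ∨ 0 = 0
So w3 = 0 and w4 = 0.

p=0, q=0, r=1, s=0, t=0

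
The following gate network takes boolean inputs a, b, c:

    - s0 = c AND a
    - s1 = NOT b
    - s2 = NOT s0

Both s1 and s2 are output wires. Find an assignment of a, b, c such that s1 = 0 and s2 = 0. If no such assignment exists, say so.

a=1, b=1, c=1

Check with a=1, b=1, c=1:
s0 = c AND a = 1 AND 1 = 1
s1 = NOT b = NOT 1 = 0
s2 = NOT s0 = NOT 1 = 0
So s1 = 0 and s2 = 0.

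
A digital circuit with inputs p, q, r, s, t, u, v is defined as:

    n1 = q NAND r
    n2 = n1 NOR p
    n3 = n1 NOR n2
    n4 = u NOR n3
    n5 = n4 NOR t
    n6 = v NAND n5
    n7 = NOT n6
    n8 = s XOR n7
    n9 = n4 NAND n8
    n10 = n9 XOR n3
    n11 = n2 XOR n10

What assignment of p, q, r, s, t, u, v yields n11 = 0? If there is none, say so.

n11 = n2 XOR n10 must be 0, so n2 and n10 are equal.
Check with p=1, q=1, r=1, s=1, t=0, u=0, v=1:
n1 = q NAND r = 1 NAND 1 = 0
n2 = n1 NOR p = 0 NOR 1 = 0
n3 = n1 NOR n2 = 0 NOR 0 = 1
n4 = u NOR n3 = 0 NOR 1 = 0
n5 = n4 NOR t = 0 NOR 0 = 1
n6 = v NAND n5 = 1 NAND 1 = 0
n7 = NOT n6 = NOT 0 = 1
n8 = s XOR n7 = 1 XOR 1 = 0
n9 = n4 NAND n8 = 0 NAND 0 = 1
n10 = n9 XOR n3 = 1 XOR 1 = 0
n11 = n2 XOR n10 = 0 XOR 0 = 0
So n11 = 0 as required.

p=1, q=1, r=1, s=1, t=0, u=0, v=1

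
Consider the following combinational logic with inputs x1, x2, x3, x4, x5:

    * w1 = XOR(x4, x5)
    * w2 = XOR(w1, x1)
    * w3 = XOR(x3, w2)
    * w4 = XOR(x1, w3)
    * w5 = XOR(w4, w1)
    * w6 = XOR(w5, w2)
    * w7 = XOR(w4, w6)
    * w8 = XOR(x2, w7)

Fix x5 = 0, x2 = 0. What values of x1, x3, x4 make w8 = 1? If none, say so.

w8 = XOR(x2, w7) must be 1, so x2 and w7 differ.
Check with x5 = 0, x2 = 0 and x1=1, x3=1, x4=1:
w1 = XOR(x4, x5) = XOR(1, 0) = 1
w2 = XOR(w1, x1) = XOR(1, 1) = 0
w3 = XOR(x3, w2) = XOR(1, 0) = 1
w4 = XOR(x1, w3) = XOR(1, 1) = 0
w5 = XOR(w4, w1) = XOR(0, 1) = 1
w6 = XOR(w5, w2) = XOR(1, 0) = 1
w7 = XOR(w4, w6) = XOR(0, 1) = 1
w8 = XOR(x2, w7) = XOR(0, 1) = 1
So w8 = 1.

x1=1, x3=1, x4=1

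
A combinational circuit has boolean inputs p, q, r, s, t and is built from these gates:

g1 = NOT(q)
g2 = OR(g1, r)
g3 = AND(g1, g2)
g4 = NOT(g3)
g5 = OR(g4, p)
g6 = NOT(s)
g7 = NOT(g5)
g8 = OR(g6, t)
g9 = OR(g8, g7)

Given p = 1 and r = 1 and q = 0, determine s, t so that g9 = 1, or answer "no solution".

g9 = OR(g8, g7) must be 1, so at least one of g8, g7 is 1.
Check with p = 1 and r = 1 and q = 0 and s=1, t=1:
g1 = NOT(q) = NOT 0 = 1
g2 = OR(g1, r) = OR(1, 1) = 1
g3 = AND(g1, g2) = AND(1, 1) = 1
g4 = NOT(g3) = NOT 1 = 0
g5 = OR(g4, p) = OR(0, 1) = 1
g6 = NOT(s) = NOT 1 = 0
g7 = NOT(g5) = NOT 1 = 0
g8 = OR(g6, t) = OR(0, 1) = 1
g9 = OR(g8, g7) = OR(1, 0) = 1
So g9 = 1.

s=1 t=1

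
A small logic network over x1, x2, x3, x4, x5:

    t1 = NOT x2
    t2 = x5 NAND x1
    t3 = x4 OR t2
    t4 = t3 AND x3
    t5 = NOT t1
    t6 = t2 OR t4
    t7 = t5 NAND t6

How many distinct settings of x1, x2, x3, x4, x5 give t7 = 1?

19

t7 = t5 NAND t6 must be 1, so at least one of t5, t6 is 0.
Enumerating the 32 input combinations, 19 give t7 = 1 and 13 give t7 = 0.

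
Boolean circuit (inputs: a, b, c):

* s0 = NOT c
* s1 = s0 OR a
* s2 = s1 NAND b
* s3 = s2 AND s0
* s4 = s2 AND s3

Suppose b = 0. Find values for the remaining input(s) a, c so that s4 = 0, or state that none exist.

a=1 c=1

Check with b = 0 and a=1, c=1:
s0 = NOT c = NOT 1 = 0
s1 = s0 OR a = 0 OR 1 = 1
s2 = s1 NAND b = 1 NAND 0 = 1
s3 = s2 AND s0 = 1 AND 0 = 0
s4 = s2 AND s3 = 1 AND 0 = 0
So s4 = 0.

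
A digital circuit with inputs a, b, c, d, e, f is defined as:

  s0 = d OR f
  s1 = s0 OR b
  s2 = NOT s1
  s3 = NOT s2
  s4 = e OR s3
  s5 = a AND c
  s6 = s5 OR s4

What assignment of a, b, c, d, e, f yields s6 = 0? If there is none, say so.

a=1 b=0 c=0 d=0 e=0 f=0

s6 = s5 OR s4 must be 0, so both s5 = 0 and s4 = 0.
s5 = a AND c must be 0, so at least one of a, c is 0.
s4 = e OR s3 must be 0, so both e = 0 and s3 = 0.
Check with a=1 b=0 c=0 d=0 e=0 f=0:
s0 = d OR f = 0 OR 0 = 0
s1 = s0 OR b = 0 OR 0 = 0
s2 = NOT s1 = NOT 0 = 1
s3 = NOT s2 = NOT 1 = 0
s4 = e OR s3 = 0 OR 0 = 0
s5 = a AND c = 1 AND 0 = 0
s6 = s5 OR s4 = 0 OR 0 = 0
So s6 = 0 as required.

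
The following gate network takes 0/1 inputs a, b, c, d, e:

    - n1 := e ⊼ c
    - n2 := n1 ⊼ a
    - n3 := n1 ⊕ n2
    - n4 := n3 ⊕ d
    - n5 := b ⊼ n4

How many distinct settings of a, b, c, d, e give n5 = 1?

24

n5 = b ⊼ n4 must be 1, so at least one of b, n4 is 0.
Enumerating the 32 input combinations, 24 give n5 = 1 and 8 give n5 = 0.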